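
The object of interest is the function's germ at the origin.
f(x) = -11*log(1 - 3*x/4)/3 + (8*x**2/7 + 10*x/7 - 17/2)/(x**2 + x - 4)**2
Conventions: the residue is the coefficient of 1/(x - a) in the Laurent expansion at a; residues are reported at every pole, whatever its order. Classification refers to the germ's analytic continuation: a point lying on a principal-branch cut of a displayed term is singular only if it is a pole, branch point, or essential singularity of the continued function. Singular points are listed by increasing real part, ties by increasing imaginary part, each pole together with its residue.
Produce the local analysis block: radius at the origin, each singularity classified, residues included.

Radius of convergence at 0: 4/3.
At -1/2 - (1/2)*sqrt(17): a pole of order 2; residue -(193/2023)*sqrt(17).
At 4/3: a logarithmic branch point.
At -1/2 + (1/2)*sqrt(17): a pole of order 2; residue (193/2023)*sqrt(17).

Denominator factor (x**2 + x - 4)^2: discriminant 17, real irrational roots -1/2 + (1/2)*sqrt(17) and -1/2 - (1/2)*sqrt(17); poles of order 2, moduli -1/2 + (1/2)*sqrt(17) and 1/2 + (1/2)*sqrt(17).
Branch term (-11/3)*log(1 - x/(4/3)): its argument vanishes at x = 4/3, a logarithmic branch point, modulus 4/3.
The radius of convergence is the smallest modulus among the singular points: 4/3.
The branch term is analytic at -1/2 - (1/2)*sqrt(17) and contributes nothing to the residue; only the rational part matters.
The factor x**2 + x - 4 splits as (x - a)(x - a') with a = -1/2 - (1/2)*sqrt(17), a' = -1/2 + (1/2)*sqrt(17). At the order-2 pole a set g(x) = (x - a)^2*(rational part) = [8*x**2/7 + 10*x/7 - 17/2] / (x - a')^2.
Order-2 pole: residue = g'(a); g'(-1/2 - (1/2)*sqrt(17)) = -(193/2023)*sqrt(17), so the residue is -(193/2023)*sqrt(17).
The branch term is analytic at -1/2 + (1/2)*sqrt(17) and contributes nothing to the residue; only the rational part matters.
The factor x**2 + x - 4 splits as (x - a)(x - a') with a = -1/2 + (1/2)*sqrt(17), a' = -1/2 - (1/2)*sqrt(17). At the order-2 pole a set g(x) = (x - a)^2*(rational part) = [8*x**2/7 + 10*x/7 - 17/2] / (x - a')^2.
Order-2 pole: residue = g'(a); g'(-1/2 + (1/2)*sqrt(17)) = (193/2023)*sqrt(17), so the residue is (193/2023)*sqrt(17).
List the singular points by increasing real part (a conjugate pair: the negative imaginary part first).


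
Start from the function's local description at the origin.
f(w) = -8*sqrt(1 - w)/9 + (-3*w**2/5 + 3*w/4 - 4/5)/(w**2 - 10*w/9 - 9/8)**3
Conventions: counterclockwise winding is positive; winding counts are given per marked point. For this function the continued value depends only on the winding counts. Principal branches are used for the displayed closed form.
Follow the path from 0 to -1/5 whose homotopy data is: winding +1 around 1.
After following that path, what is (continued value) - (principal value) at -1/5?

The rational part is single-valued and drops out of the difference; each branch term changes only by its own monodromy.
(-8/9)*sqrt(1 - w/(1)): winding +1 is odd, the square root flips sign, contributing -2*(-8/9)*sqrt(1 - (-1/5)/(1)) = -2*(-8/9)*sqrt(6/5) = (16/45)*sqrt(30).
Summing the contributions at w = -1/5 gives (16/45)*sqrt(30).

Continued minus principal equals (16/45)*sqrt(30).


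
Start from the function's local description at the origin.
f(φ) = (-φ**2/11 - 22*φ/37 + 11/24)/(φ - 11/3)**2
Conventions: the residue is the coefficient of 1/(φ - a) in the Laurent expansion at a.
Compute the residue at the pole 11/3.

At the order-2 pole 11/3 set g(φ) = (φ - (11/3))^2*f(φ) = -φ**2/11 - 22*φ/37 + 11/24.
Order-2 pole: residue = g'(a); g'(11/3) = -140/111, so the residue is -140/111.

The residue is -140/111.


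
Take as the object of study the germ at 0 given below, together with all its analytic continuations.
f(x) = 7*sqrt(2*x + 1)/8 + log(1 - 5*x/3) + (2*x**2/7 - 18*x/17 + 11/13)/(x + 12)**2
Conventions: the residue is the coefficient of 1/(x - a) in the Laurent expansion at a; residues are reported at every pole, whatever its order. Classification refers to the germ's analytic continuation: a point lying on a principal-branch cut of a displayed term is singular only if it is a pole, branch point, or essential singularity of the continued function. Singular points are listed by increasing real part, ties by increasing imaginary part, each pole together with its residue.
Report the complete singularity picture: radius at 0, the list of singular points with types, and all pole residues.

Denominator factor (x + 12)^2: pole of order 2 at -12, modulus 12.
Branch term (7/8)*sqrt(1 - x/(-1/2)): its argument vanishes at x = -1/2, a square-root branch point, modulus 1/2.
Branch term (1)*log(1 - x/(3/5)): its argument vanishes at x = 3/5, a logarithmic branch point, modulus 3/5.
The radius of convergence is the smallest modulus among the singular points: 1/2.
The branch terms are analytic at -12 and contribute nothing to the residue; only the rational part matters.
At the order-2 pole -12 set g(x) = (x - (-12))^2*(rational part) = 2*x**2/7 - 18*x/17 + 11/13.
Order-2 pole: residue = g'(a); g'(-12) = -942/119, so the residue is -942/119.
List the singular points by increasing real part (a conjugate pair: the negative imaginary part first).

Radius of convergence at 0: 1/2.
At -12: a pole of order 2; residue -942/119.
At -1/2: an algebraic (square-root) branch point.
At 3/5: a logarithmic branch point.


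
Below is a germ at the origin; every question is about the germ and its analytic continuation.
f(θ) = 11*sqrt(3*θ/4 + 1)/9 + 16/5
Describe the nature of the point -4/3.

The point is an algebraic (square-root) branch point.

The term (11/9)*sqrt(1 - θ/(-4/3)) has argument 1 - -4/3/(-4/3) = 0 at -4/3: a square-root (algebraic, two-sheeted) branch point; the remaining terms are analytic or single-valued there.


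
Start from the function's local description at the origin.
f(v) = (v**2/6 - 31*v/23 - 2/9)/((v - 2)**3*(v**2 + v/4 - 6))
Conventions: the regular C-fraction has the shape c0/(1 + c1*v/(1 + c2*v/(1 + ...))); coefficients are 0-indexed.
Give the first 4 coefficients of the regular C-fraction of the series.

The regular C-fraction coefficients are [-1/216, -4199/552, 603482/96577, -331671247/5068041836].

Taylor coefficients (expand at 0): a_0 = -1/216, a_1 = -4199/119232, a_2 = -136871/2861568, a_3 = -3472391/68677632.
c0 = a_0 = -1/216. Peel one level at a time: if S = 1 + c*v/S' with S'(0) = 1, then c is the v-coefficient of S and S' = c*v/(S - 1).
S_1 = c0/f = 1 + (-4199/552)*v + (301741/6348)*v^2 + ...; c1 = -4199/552.
S_2 = c1*v/(S_1 - 1) = 1 + (603482/96577)*v + (14420489/35263202)*v^2 + ...; c2 = 603482/96577.
S_3 = c2*v/(S_2 - 1) = 1 + (-331671247/5068041836)*v + ...; c3 = -331671247/5068041836.


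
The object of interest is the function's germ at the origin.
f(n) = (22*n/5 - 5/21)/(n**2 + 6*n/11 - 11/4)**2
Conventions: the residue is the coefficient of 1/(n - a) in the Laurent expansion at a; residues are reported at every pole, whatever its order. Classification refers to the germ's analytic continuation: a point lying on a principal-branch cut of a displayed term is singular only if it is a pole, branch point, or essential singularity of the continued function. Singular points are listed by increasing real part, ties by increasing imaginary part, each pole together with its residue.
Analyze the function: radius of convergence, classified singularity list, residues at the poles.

Radius of convergence at 0: -3/11 + (1/22)*sqrt(1367).
At -3/11 - (1/22)*sqrt(1367): a pole of order 2; residue -(401962/196212345)*sqrt(1367).
At -3/11 + (1/22)*sqrt(1367): a pole of order 2; residue (401962/196212345)*sqrt(1367).

Denominator factor (n**2 + 6*n/11 - 11/4)^2: discriminant 1367/121, real irrational roots -3/11 + (1/22)*sqrt(1367) and -3/11 - (1/22)*sqrt(1367); poles of order 2, moduli -3/11 + (1/22)*sqrt(1367) and 3/11 + (1/22)*sqrt(1367).
The radius of convergence is the smallest modulus among the singular points: -3/11 + (1/22)*sqrt(1367).
The factor n**2 + 6*n/11 - 11/4 splits as (n - a)(n - a') with a = -3/11 - (1/22)*sqrt(1367), a' = -3/11 + (1/22)*sqrt(1367). At the order-2 pole a set g(n) = (n - a)^2*f(n) = [22*n/5 - 5/21] / (n - a')^2.
Order-2 pole: residue = g'(a); g'(-3/11 - (1/22)*sqrt(1367)) = -(401962/196212345)*sqrt(1367), so the residue is -(401962/196212345)*sqrt(1367).
The factor n**2 + 6*n/11 - 11/4 splits as (n - a)(n - a') with a = -3/11 + (1/22)*sqrt(1367), a' = -3/11 - (1/22)*sqrt(1367). At the order-2 pole a set g(n) = (n - a)^2*f(n) = [22*n/5 - 5/21] / (n - a')^2.
Order-2 pole: residue = g'(a); g'(-3/11 + (1/22)*sqrt(1367)) = (401962/196212345)*sqrt(1367), so the residue is (401962/196212345)*sqrt(1367).
List the singular points by increasing real part (a conjugate pair: the negative imaginary part first).


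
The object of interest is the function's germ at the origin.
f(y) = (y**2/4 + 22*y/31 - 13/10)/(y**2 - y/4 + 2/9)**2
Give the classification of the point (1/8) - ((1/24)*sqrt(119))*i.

The denominator factor y**2 - y/4 + 2/9 vanishes at (1/8) - ((1/24)*sqrt(119))*i and appears to the power 2; the numerator there equals (-224813/178560) - ((383/11904)*sqrt(119))*i, nonzero, and no other factor vanishes.
Hence a pole whose order is the multiplicity, 2.

The point is a pole of order 2.


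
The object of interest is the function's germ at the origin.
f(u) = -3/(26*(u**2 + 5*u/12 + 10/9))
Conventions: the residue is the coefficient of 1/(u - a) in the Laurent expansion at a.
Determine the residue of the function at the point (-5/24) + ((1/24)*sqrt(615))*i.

The residue is ((6/2665)*sqrt(615))*i.

The factor u**2 + 5*u/12 + 10/9 splits as (u - a)(u - a') with a = (-5/24) + ((1/24)*sqrt(615))*i, a' = (-5/24) - ((1/24)*sqrt(615))*i. At the order-1 pole a set g(u) = (u - a)*f(u) = [-3/26] / (u - a').
Simple pole: residue = g(a) at a = (-5/24) + ((1/24)*sqrt(615))*i, which is ((6/2665)*sqrt(615))*i.


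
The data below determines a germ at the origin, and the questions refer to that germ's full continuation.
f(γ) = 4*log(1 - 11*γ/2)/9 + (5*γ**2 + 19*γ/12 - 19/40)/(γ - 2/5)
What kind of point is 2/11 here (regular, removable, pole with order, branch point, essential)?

The point is a logarithmic branch point.

The term (4/9)*log(1 - γ/(2/11)) has argument 1 - 2/11/(2/11) = 0 at 2/11: a logarithmic (infinitely-sheeted) branch point; the remaining terms are analytic or single-valued there.


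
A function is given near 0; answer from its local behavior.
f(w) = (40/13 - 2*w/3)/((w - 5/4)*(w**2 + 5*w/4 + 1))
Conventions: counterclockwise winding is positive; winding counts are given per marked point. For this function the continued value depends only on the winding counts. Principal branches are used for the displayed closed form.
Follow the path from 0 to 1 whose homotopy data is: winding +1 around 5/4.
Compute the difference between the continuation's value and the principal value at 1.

The function is rational, hence single-valued: continuing it around any pole returns the same value, so the difference is 0.

Continued minus principal equals 0.


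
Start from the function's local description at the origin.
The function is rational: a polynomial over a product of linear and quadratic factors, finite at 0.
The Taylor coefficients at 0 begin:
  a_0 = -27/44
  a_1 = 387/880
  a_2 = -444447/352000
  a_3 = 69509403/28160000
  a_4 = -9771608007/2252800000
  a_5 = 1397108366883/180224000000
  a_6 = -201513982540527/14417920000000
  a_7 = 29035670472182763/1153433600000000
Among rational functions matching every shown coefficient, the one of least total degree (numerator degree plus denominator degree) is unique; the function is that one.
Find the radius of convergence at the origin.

No rational of total degree below 5 reproduces all 8 coefficients; solving the [2/3] Pade equations on them gives f(ε) = (-37*ε**2/25 - 25*ε/16 - 15/11)/((ε + 5/9)*(ε**2 + ε/4 + 4)), whose expansion matches every shown term.
Denominator factor (ε + 5/9): pole of order 1 at -5/9, modulus 5/9.
Denominator factor (ε**2 + ε/4 + 4): discriminant -255/16, complex-conjugate roots (-1/8) + ((1/8)*sqrt(255))*i and (-1/8) - ((1/8)*sqrt(255))*i; poles of order 1, moduli 2 and 2.
The radius of convergence is the smallest modulus among the singular points: 5/9.

The radius of convergence is 5/9.


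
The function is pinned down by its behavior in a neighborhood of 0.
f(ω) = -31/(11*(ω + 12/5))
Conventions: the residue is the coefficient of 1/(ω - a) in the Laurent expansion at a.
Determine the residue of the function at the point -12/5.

The residue is -31/11.

At the order-1 pole -12/5 set g(ω) = (ω - (-12/5))*f(ω) = -31/11.
Simple pole: residue = g(a) at a = -12/5, which is -31/11.


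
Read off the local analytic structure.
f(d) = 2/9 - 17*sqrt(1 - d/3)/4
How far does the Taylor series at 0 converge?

Branch term (-17/4)*sqrt(1 - d/(3)): its argument vanishes at d = 3, a square-root branch point, modulus 3.
The radius of convergence is the smallest modulus among the singular points: 3.

The radius of convergence is 3.


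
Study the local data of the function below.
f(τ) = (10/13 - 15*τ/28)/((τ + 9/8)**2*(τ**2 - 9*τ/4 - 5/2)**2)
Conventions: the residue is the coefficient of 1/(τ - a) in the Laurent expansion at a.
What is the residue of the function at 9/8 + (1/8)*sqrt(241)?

The residue is -138984960/52032617 + (40017811200/232469725229)*sqrt(241).

The factor τ**2 - 9*τ/4 - 5/2 splits as (τ - a)(τ - a') with a = 9/8 + (1/8)*sqrt(241), a' = 9/8 - (1/8)*sqrt(241). At the order-2 pole a set g(τ) = (τ - a)^2*f(τ) = [(10/13 - 15*τ/28)/(τ + 9/8)**2] / (τ - a')^2.
Order-2 pole: residue = g'(a); g'(9/8 + (1/8)*sqrt(241)) = -138984960/52032617 + (40017811200/232469725229)*sqrt(241), so the residue is -138984960/52032617 + (40017811200/232469725229)*sqrt(241).


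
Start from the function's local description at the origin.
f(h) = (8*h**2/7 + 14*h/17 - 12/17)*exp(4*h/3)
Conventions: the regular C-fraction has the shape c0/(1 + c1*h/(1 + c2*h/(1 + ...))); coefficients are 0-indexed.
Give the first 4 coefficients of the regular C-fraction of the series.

Taylor coefficients (expand at 0): a_0 = -12/17, a_1 = -2/17, a_2 = 192/119, a_3 = 6352/3213.
c0 = a_0 = -12/17. Peel one level at a time: if S = 1 + c*h/S' with S'(0) = 1, then c is the h-coefficient of S and S' = c*h/(S - 1).
S_1 = c0/f = 1 + (-1/6)*h + (583/252)*h^2 + ...; c1 = -1/6.
S_2 = c1*h/(S_1 - 1) = 1 + (583/42)*h + (271064/1323)*h^2 + ...; c2 = 583/42.
S_3 = c2*h/(S_2 - 1) = 1 + (-542128/36729)*h + ...; c3 = -542128/36729.

The regular C-fraction coefficients are [-12/17, -1/6, 583/42, -542128/36729].


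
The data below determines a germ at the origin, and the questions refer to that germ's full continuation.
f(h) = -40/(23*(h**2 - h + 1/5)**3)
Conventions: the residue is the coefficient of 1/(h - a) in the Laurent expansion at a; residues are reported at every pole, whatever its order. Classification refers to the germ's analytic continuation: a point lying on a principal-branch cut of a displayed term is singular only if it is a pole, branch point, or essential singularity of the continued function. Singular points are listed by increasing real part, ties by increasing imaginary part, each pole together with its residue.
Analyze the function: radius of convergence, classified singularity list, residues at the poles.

Denominator factor (h**2 - h + 1/5)^3: discriminant 1/5, real irrational roots 1/2 + (1/10)*sqrt(5) and 1/2 - (1/10)*sqrt(5); poles of order 3, moduli 1/2 + (1/10)*sqrt(5) and 1/2 - (1/10)*sqrt(5).
The radius of convergence is the smallest modulus among the singular points: 1/2 - (1/10)*sqrt(5).
The factor h**2 - h + 1/5 splits as (h - a)(h - a') with a = 1/2 - (1/10)*sqrt(5), a' = 1/2 + (1/10)*sqrt(5). At the order-3 pole a set g(h) = (h - a)^3*f(h) = [-40/23] / (h - a')^3.
Order-3 pole: residue = g''(a)/2; g''(1/2 - (1/10)*sqrt(5)) = (12000/23)*sqrt(5), so the residue is (6000/23)*sqrt(5).
The factor h**2 - h + 1/5 splits as (h - a)(h - a') with a = 1/2 + (1/10)*sqrt(5), a' = 1/2 - (1/10)*sqrt(5). At the order-3 pole a set g(h) = (h - a)^3*f(h) = [-40/23] / (h - a')^3.
Order-3 pole: residue = g''(a)/2; g''(1/2 + (1/10)*sqrt(5)) = -(12000/23)*sqrt(5), so the residue is -(6000/23)*sqrt(5).
List the singular points by increasing real part (a conjugate pair: the negative imaginary part first).

Radius of convergence at 0: 1/2 - (1/10)*sqrt(5).
At 1/2 - (1/10)*sqrt(5): a pole of order 3; residue (6000/23)*sqrt(5).
At 1/2 + (1/10)*sqrt(5): a pole of order 3; residue -(6000/23)*sqrt(5).


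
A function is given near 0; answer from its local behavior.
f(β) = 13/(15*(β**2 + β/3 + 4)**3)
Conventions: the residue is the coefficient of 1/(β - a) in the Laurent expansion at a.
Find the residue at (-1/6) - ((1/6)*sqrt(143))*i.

The residue is ((486/1124695)*sqrt(143))*i.

The factor β**2 + β/3 + 4 splits as (β - a)(β - a') with a = (-1/6) - ((1/6)*sqrt(143))*i, a' = (-1/6) + ((1/6)*sqrt(143))*i. At the order-3 pole a set g(β) = (β - a)^3*f(β) = [13/15] / (β - a')^3.
Order-3 pole: residue = g''(a)/2; g''((-1/6) - ((1/6)*sqrt(143))*i) = ((972/1124695)*sqrt(143))*i, so the residue is ((486/1124695)*sqrt(143))*i.


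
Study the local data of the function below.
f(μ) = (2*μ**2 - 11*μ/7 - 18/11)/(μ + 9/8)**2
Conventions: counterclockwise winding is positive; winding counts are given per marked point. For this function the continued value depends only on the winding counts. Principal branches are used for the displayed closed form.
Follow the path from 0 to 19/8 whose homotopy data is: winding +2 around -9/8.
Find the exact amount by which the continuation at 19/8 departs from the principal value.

The function is rational, hence single-valued: continuing it around any pole returns the same value, so the difference is 0.

Continued minus principal equals 0.


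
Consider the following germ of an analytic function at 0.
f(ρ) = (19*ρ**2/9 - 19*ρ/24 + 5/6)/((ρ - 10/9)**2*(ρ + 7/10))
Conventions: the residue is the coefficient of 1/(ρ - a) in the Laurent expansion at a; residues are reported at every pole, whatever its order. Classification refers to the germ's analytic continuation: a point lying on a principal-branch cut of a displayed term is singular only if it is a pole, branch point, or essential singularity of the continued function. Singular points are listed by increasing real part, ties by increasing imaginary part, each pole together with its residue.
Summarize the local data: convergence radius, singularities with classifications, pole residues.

Radius of convergence at 0: 7/10.
At -7/10: a pole of order 1; residue 78471/106276.
At 10/9: a pole of order 2; residue 1313005/956484.

Denominator factor (ρ - 10/9)^2: pole of order 2 at 10/9, modulus 10/9.
Denominator factor (ρ + 7/10): pole of order 1 at -7/10, modulus 7/10.
The radius of convergence is the smallest modulus among the singular points: 7/10.
At the order-1 pole -7/10 set g(ρ) = (ρ - (-7/10))*f(ρ) = (19*ρ**2/9 - 19*ρ/24 + 5/6)/(ρ - 10/9)**2.
Simple pole: residue = g(a) at a = -7/10, which is 78471/106276.
At the order-2 pole 10/9 set g(ρ) = (ρ - (10/9))^2*f(ρ) = (19*ρ**2/9 - 19*ρ/24 + 5/6)/(ρ + 7/10).
Order-2 pole: residue = g'(a); g'(10/9) = 1313005/956484, so the residue is 1313005/956484.
List the singular points by increasing real part (a conjugate pair: the negative imaginary part first).


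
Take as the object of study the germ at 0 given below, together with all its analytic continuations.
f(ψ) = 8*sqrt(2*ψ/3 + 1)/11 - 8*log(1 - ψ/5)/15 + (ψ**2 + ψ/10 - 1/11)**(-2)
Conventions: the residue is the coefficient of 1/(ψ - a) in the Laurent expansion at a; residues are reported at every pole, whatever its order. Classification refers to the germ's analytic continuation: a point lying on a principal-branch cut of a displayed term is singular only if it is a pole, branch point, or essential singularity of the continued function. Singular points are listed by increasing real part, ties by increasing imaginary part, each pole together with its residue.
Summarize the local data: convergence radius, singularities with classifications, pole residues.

Denominator factor (ψ**2 + ψ/10 - 1/11)^2: discriminant 411/1100, real irrational roots -1/20 + (1/220)*sqrt(4521) and -1/20 - (1/220)*sqrt(4521); poles of order 2, moduli -1/20 + (1/220)*sqrt(4521) and 1/20 + (1/220)*sqrt(4521).
Branch term (8/11)*sqrt(1 - ψ/(-3/2)): its argument vanishes at ψ = -3/2, a square-root branch point, modulus 3/2.
Branch term (-8/15)*log(1 - ψ/(5)): its argument vanishes at ψ = 5, a logarithmic branch point, modulus 5.
The radius of convergence is the smallest modulus among the singular points: -1/20 + (1/220)*sqrt(4521).
The branch terms are analytic at -1/20 - (1/220)*sqrt(4521) and contribute nothing to the residue; only the rational part matters.
The factor ψ**2 + ψ/10 - 1/11 splits as (ψ - a)(ψ - a') with a = -1/20 - (1/220)*sqrt(4521), a' = -1/20 + (1/220)*sqrt(4521). At the order-2 pole a set g(ψ) = (ψ - a)^2*(rational part) = [1] / (ψ - a')^2.
Order-2 pole: residue = g'(a); g'(-1/20 - (1/220)*sqrt(4521)) = (22000/168921)*sqrt(4521), so the residue is (22000/168921)*sqrt(4521).
The branch terms are analytic at -1/20 + (1/220)*sqrt(4521) and contribute nothing to the residue; only the rational part matters.
The factor ψ**2 + ψ/10 - 1/11 splits as (ψ - a)(ψ - a') with a = -1/20 + (1/220)*sqrt(4521), a' = -1/20 - (1/220)*sqrt(4521). At the order-2 pole a set g(ψ) = (ψ - a)^2*(rational part) = [1] / (ψ - a')^2.
Order-2 pole: residue = g'(a); g'(-1/20 + (1/220)*sqrt(4521)) = -(22000/168921)*sqrt(4521), so the residue is -(22000/168921)*sqrt(4521).
List the singular points by increasing real part (a conjugate pair: the negative imaginary part first).

Radius of convergence at 0: -1/20 + (1/220)*sqrt(4521).
At -3/2: an algebraic (square-root) branch point.
At -1/20 - (1/220)*sqrt(4521): a pole of order 2; residue (22000/168921)*sqrt(4521).
At -1/20 + (1/220)*sqrt(4521): a pole of order 2; residue -(22000/168921)*sqrt(4521).
At 5: a logarithmic branch point.


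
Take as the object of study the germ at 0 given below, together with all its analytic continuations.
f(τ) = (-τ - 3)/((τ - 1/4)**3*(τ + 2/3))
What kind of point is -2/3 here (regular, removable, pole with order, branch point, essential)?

The point is a pole of order 1.

The denominator factor τ + 2/3 vanishes at -2/3 and appears to the power 1; the numerator there equals -7/3, nonzero, and no other factor vanishes.
Hence a pole whose order is the multiplicity, 1.


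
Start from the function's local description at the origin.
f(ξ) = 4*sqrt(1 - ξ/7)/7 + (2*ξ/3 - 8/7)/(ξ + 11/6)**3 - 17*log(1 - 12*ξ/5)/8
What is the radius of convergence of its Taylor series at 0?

The radius of convergence is 5/12.

Denominator factor (ξ + 11/6)^3: pole of order 3 at -11/6, modulus 11/6.
Branch term (4/7)*sqrt(1 - ξ/(7)): its argument vanishes at ξ = 7, a square-root branch point, modulus 7.
Branch term (-17/8)*log(1 - ξ/(5/12)): its argument vanishes at ξ = 5/12, a logarithmic branch point, modulus 5/12.
The radius of convergence is the smallest modulus among the singular points: 5/12.


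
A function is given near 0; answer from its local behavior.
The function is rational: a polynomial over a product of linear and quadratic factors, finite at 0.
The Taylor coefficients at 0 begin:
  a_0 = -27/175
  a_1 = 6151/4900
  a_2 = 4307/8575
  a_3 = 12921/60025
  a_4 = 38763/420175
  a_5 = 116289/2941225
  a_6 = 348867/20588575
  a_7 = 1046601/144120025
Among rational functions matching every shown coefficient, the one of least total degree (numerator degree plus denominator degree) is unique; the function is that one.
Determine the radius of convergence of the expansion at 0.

No rational of total degree below 3 reproduces all 8 coefficients; solving the [2/1] Pade equations on them gives f(λ) = (λ**2/12 - 37*λ/12 + 9/25)/(λ - 7/3), whose expansion matches every shown term.
Denominator factor (λ - 7/3): pole of order 1 at 7/3, modulus 7/3.
The radius of convergence is the smallest modulus among the singular points: 7/3.

The radius of convergence is 7/3.


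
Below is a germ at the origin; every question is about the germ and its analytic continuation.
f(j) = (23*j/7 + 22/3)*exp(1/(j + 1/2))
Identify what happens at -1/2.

The exponent 1/(j - (-1/2)) has a pole at -1/2, so exp(1/(j - (-1/2))) takes every nonzero value near it: an essential singularity (not a pole of any order).

The point is an essential singularity.


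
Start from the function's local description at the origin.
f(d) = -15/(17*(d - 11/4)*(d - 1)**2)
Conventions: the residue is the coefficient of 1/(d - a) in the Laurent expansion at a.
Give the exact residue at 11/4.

The residue is -240/833.

At the order-1 pole 11/4 set g(d) = (d - (11/4))*f(d) = -15/(17*(d - 1)**2).
Simple pole: residue = g(a) at a = 11/4, which is -240/833.


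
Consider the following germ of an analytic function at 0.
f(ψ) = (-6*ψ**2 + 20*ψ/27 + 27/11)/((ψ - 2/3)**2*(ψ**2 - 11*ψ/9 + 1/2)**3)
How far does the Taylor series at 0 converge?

The radius of convergence is 2/3.

Denominator factor (ψ - 2/3)^2: pole of order 2 at 2/3, modulus 2/3.
Denominator factor (ψ**2 - 11*ψ/9 + 1/2)^3: discriminant -41/81, complex-conjugate roots (11/18) + ((1/18)*sqrt(41))*i and (11/18) - ((1/18)*sqrt(41))*i; poles of order 3, moduli (1/2)*sqrt(2) and (1/2)*sqrt(2).
The radius of convergence is the smallest modulus among the singular points: 2/3.


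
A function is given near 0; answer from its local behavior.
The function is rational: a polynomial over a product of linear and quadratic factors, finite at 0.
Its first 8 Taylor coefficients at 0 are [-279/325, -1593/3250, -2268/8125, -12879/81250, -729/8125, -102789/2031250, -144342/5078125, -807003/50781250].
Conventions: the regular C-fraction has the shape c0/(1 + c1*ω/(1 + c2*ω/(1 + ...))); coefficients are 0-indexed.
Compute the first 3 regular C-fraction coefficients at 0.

Taylor coefficients (read off): a_0 = -279/325, a_1 = -1593/3250, a_2 = -2268/8125.
c0 = a_0 = -279/325. Peel one level at a time: if S = 1 + c*ω/S' with S'(0) = 1, then c is the ω-coefficient of S and S' = c*ω/(S - 1).
S_1 = c0/f = 1 + (-177/310)*ω + (81/96100)*ω^2 + ...; c1 = -177/310.
S_2 = c1*ω/(S_1 - 1) = 1 + (27/18290)*ω + ...; c2 = 27/18290.

The regular C-fraction coefficients are [-279/325, -177/310, 27/18290].


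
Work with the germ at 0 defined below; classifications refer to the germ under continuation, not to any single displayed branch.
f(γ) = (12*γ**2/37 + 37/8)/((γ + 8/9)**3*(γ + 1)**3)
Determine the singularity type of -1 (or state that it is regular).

The point is a pole of order 3.

The denominator factor γ + 1 vanishes at -1 and appears to the power 3; the numerator there equals 1465/296, nonzero, and no other factor vanishes.
Hence a pole whose order is the multiplicity, 3.


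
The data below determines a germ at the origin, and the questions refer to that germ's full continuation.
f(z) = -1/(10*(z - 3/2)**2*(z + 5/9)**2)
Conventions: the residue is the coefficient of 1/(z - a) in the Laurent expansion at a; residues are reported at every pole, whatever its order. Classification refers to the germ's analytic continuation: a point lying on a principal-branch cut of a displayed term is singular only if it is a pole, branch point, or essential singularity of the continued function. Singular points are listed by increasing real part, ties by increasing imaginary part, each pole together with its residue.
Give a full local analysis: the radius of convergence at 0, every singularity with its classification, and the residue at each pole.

Denominator factor (z - 3/2)^2: pole of order 2 at 3/2, modulus 3/2.
Denominator factor (z + 5/9)^2: pole of order 2 at -5/9, modulus 5/9.
The radius of convergence is the smallest modulus among the singular points: 5/9.
At the order-2 pole -5/9 set g(z) = (z - (-5/9))^2*f(z) = -1/(10*(z - 3/2)**2).
Order-2 pole: residue = g'(a); g'(-5/9) = -5832/253265, so the residue is -5832/253265.
At the order-2 pole 3/2 set g(z) = (z - (3/2))^2*f(z) = -1/(10*(z + 5/9)**2).
Order-2 pole: residue = g'(a); g'(3/2) = 5832/253265, so the residue is 5832/253265.
List the singular points by increasing real part (a conjugate pair: the negative imaginary part first).

Radius of convergence at 0: 5/9.
At -5/9: a pole of order 2; residue -5832/253265.
At 3/2: a pole of order 2; residue 5832/253265.


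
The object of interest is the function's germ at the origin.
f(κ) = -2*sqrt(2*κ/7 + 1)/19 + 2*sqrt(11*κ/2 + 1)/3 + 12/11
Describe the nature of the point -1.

There is no denominator, hence no pole anywhere.
Branch term sqrt(1 - κ/(-7/2)): argument at -1 is 5/7, nonzero, so -1 is not its branch point (a point on a principal cut is still regular for the continued germ).
Branch term sqrt(1 - κ/(-2/11)): argument at -1 is -9/2, nonzero, so -1 is not its branch point (a point on a principal cut is still regular for the continued germ).
So the germ continues analytically to -1.

The point is a regular point.


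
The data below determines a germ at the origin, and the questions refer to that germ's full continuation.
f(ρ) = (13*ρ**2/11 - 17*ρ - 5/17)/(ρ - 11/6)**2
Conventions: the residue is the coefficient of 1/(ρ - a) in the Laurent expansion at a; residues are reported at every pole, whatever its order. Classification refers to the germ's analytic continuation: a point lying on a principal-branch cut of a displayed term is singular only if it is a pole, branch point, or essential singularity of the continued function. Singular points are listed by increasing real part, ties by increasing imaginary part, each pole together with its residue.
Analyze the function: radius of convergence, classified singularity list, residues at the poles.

Denominator factor (ρ - 11/6)^2: pole of order 2 at 11/6, modulus 11/6.
The radius of convergence is the smallest modulus among the singular points: 11/6.
At the order-2 pole 11/6 set g(ρ) = (ρ - (11/6))^2*f(ρ) = 13*ρ**2/11 - 17*ρ - 5/17.
Order-2 pole: residue = g'(a); g'(11/6) = -38/3, so the residue is -38/3.

Radius of convergence at 0: 11/6.
At 11/6: a pole of order 2; residue -38/3.


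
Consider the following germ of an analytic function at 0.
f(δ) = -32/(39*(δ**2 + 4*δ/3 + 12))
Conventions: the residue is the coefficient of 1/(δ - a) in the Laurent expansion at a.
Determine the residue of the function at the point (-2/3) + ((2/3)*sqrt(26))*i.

The factor δ**2 + 4*δ/3 + 12 splits as (δ - a)(δ - a') with a = (-2/3) + ((2/3)*sqrt(26))*i, a' = (-2/3) - ((2/3)*sqrt(26))*i. At the order-1 pole a set g(δ) = (δ - a)*f(δ) = [-32/39] / (δ - a').
Simple pole: residue = g(a) at a = (-2/3) + ((2/3)*sqrt(26))*i, which is ((4/169)*sqrt(26))*i.

The residue is ((4/169)*sqrt(26))*i.


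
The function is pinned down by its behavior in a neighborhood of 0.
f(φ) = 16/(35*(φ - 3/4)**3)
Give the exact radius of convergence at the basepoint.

Denominator factor (φ - 3/4)^3: pole of order 3 at 3/4, modulus 3/4.
The radius of convergence is the smallest modulus among the singular points: 3/4.

The radius of convergence is 3/4.


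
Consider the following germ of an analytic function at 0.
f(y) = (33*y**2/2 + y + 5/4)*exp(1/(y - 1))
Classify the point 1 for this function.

The exponent 1/(y - (1)) has a pole at 1, so exp(1/(y - (1))) takes every nonzero value near it: an essential singularity (not a pole of any order).

The point is an essential singularity.


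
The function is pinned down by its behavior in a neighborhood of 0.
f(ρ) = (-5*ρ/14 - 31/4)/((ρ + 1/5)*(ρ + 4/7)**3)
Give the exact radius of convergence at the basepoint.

The radius of convergence is 1/5.

Denominator factor (ρ + 1/5): pole of order 1 at -1/5, modulus 1/5.
Denominator factor (ρ + 4/7)^3: pole of order 3 at -4/7, modulus 4/7.
The radius of convergence is the smallest modulus among the singular points: 1/5.


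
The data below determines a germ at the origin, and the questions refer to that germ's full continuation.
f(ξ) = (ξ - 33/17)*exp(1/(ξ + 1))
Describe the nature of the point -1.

The point is an essential singularity.

The exponent 1/(ξ - (-1)) has a pole at -1, so exp(1/(ξ - (-1))) takes every nonzero value near it: an essential singularity (not a pole of any order).


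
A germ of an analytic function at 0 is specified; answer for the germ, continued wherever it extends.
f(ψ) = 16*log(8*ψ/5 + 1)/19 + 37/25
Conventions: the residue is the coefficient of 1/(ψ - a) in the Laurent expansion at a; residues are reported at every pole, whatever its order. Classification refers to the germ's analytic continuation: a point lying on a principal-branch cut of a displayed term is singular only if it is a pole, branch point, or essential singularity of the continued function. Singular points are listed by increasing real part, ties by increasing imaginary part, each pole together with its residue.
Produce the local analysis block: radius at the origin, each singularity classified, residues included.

Branch term (16/19)*log(1 - ψ/(-5/8)): its argument vanishes at ψ = -5/8, a logarithmic branch point, modulus 5/8.
The radius of convergence is the smallest modulus among the singular points: 5/8.

Radius of convergence at 0: 5/8.
At -5/8: a logarithmic branch point.


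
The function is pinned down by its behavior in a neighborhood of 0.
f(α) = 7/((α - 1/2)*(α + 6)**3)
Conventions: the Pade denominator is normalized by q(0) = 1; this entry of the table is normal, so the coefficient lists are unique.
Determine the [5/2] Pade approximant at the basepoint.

Taylor coefficients needed (expand at 0): a_0 = -7/108, a_1 = -7/72, a_2 = -133/648, a_3 = -4753/11664, a_4 = -38059/46656, a_5 = -456659/279936, a_6 = -1027495/314928, a_7 = -16439899/2519424.
Write the denominator as Q(α) = 1 + q1*α + q2*α^2. Requiring Q*f - P = O(α^8) with deg P <= 5 kills the coefficients of α^6..α^7 in Q*f:
  α^6: a_6 + q1*a_5 + q2*a_4 = 0, i.e. -1027495/314928 + (-456659/279936)*q1 + (-38059/46656)*q2 = 0.
  α^7: a_7 + q1*a_6 + q2*a_5 = 0, i.e. -16439899/2519424 + (-1027495/314928)*q1 + (-456659/279936)*q2 = 0.
Solving this linear system: q1 = -8122094/4566639, q2 = -18201319/41099751.
The numerator is Q*f truncated at degree 5: P0 = a_0 = -7/108; P1 = a_1 + q1*a_0 = 2544271/140913432; P2 = a_2 + q1*a_1 + q2*a_0 = -4599247/1268220888; P3 = a_3 + q1*a_2 + q2*a_1 = 1544003/2536441776; P4 = a_4 + q1*a_3 + q2*a_2 = -2608451/30437301312; P5 = a_5 + q1*a_4 + q2*a_3 = 4930883/547871423616.

The Pade approximant has numerator coefficients [-7/108, 2544271/140913432, -4599247/1268220888, 1544003/2536441776, -2608451/30437301312, 4930883/547871423616]; denominator coefficients [1, -8122094/4566639, -18201319/41099751].


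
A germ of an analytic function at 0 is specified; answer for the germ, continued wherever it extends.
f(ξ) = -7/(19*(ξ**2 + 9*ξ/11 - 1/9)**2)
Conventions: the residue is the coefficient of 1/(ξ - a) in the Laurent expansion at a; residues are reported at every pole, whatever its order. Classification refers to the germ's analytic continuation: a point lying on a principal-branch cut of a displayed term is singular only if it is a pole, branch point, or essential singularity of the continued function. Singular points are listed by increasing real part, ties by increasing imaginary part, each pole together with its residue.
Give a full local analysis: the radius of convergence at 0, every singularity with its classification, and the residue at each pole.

Denominator factor (ξ**2 + 9*ξ/11 - 1/9)^2: discriminant 1213/1089, real irrational roots -9/22 + (1/66)*sqrt(1213) and -9/22 - (1/66)*sqrt(1213); poles of order 2, moduli -9/22 + (1/66)*sqrt(1213) and 9/22 + (1/66)*sqrt(1213).
The radius of convergence is the smallest modulus among the singular points: -9/22 + (1/66)*sqrt(1213).
The factor ξ**2 + 9*ξ/11 - 1/9 splits as (ξ - a)(ξ - a') with a = -9/22 - (1/66)*sqrt(1213), a' = -9/22 + (1/66)*sqrt(1213). At the order-2 pole a set g(ξ) = (ξ - a)^2*f(ξ) = [-7/19] / (ξ - a')^2.
Order-2 pole: residue = g'(a); g'(-9/22 - (1/66)*sqrt(1213)) = -(503118/27956011)*sqrt(1213), so the residue is -(503118/27956011)*sqrt(1213).
The factor ξ**2 + 9*ξ/11 - 1/9 splits as (ξ - a)(ξ - a') with a = -9/22 + (1/66)*sqrt(1213), a' = -9/22 - (1/66)*sqrt(1213). At the order-2 pole a set g(ξ) = (ξ - a)^2*f(ξ) = [-7/19] / (ξ - a')^2.
Order-2 pole: residue = g'(a); g'(-9/22 + (1/66)*sqrt(1213)) = (503118/27956011)*sqrt(1213), so the residue is (503118/27956011)*sqrt(1213).
List the singular points by increasing real part (a conjugate pair: the negative imaginary part first).

Radius of convergence at 0: -9/22 + (1/66)*sqrt(1213).
At -9/22 - (1/66)*sqrt(1213): a pole of order 2; residue -(503118/27956011)*sqrt(1213).
At -9/22 + (1/66)*sqrt(1213): a pole of order 2; residue (503118/27956011)*sqrt(1213).


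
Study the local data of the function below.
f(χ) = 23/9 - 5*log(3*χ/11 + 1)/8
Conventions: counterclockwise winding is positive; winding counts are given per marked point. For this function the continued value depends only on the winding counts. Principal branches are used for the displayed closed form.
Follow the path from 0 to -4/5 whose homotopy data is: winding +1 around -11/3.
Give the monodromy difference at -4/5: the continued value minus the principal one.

The rational part is single-valued and drops out of the difference; each branch term changes only by its own monodromy.
(-5/8)*log(1 - χ/(-11/3)): each positive loop around -11/3 adds 2*pi*i to the log, so winding +1 contributes (-5/8)*(1)*2*pi*i = -(5/4)*pi*i.
Summing the contributions at χ = -4/5 gives -(5/4)*pi*i.

Continued minus principal equals -(5/4)*pi*i.


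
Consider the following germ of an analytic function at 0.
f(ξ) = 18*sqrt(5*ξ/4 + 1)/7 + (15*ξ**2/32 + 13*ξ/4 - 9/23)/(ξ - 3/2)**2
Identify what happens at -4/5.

The term (18/7)*sqrt(1 - ξ/(-4/5)) has argument 1 - -4/5/(-4/5) = 0 at -4/5: a square-root (algebraic, two-sheeted) branch point; the remaining terms are analytic or single-valued there.

The point is an algebraic (square-root) branch point.


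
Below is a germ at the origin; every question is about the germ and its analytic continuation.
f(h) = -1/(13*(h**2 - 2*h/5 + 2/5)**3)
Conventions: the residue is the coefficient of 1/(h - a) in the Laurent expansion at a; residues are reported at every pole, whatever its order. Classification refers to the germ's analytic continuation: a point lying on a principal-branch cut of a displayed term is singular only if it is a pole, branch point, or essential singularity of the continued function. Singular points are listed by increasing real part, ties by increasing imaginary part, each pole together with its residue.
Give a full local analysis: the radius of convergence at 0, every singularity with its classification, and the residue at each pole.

Radius of convergence at 0: (1/5)*sqrt(10).
At (1/5) - (3/5)*i: a pole of order 3; residue -(3125/16848)*i.
At (1/5) + (3/5)*i: a pole of order 3; residue (3125/16848)*i.

Denominator factor (h**2 - 2*h/5 + 2/5)^3: discriminant -36/25, complex-conjugate roots (1/5) + (3/5)*i and (1/5) - (3/5)*i; poles of order 3, moduli (1/5)*sqrt(10) and (1/5)*sqrt(10).
The radius of convergence is the smallest modulus among the singular points: (1/5)*sqrt(10).
The factor h**2 - 2*h/5 + 2/5 splits as (h - a)(h - a') with a = (1/5) - (3/5)*i, a' = (1/5) + (3/5)*i. At the order-3 pole a set g(h) = (h - a)^3*f(h) = [-1/13] / (h - a')^3.
Order-3 pole: residue = g''(a)/2; g''((1/5) - (3/5)*i) = -(3125/8424)*i, so the residue is -(3125/16848)*i.
The factor h**2 - 2*h/5 + 2/5 splits as (h - a)(h - a') with a = (1/5) + (3/5)*i, a' = (1/5) - (3/5)*i. At the order-3 pole a set g(h) = (h - a)^3*f(h) = [-1/13] / (h - a')^3.
Order-3 pole: residue = g''(a)/2; g''((1/5) + (3/5)*i) = (3125/8424)*i, so the residue is (3125/16848)*i.
List the singular points by increasing real part (a conjugate pair: the negative imaginary part first).


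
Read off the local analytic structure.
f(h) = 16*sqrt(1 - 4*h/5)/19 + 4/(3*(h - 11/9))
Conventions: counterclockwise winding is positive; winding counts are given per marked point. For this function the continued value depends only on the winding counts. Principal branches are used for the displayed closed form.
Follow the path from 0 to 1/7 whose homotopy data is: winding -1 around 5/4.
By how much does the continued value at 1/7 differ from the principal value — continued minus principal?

Continued minus principal equals -(32/665)*sqrt(1085).

The rational part is single-valued and drops out of the difference; each branch term changes only by its own monodromy.
(16/19)*sqrt(1 - h/(5/4)): winding -1 is odd, the square root flips sign, contributing -2*(16/19)*sqrt(1 - (1/7)/(5/4)) = -2*(16/19)*sqrt(31/35) = -(32/665)*sqrt(1085).
Summing the contributions at h = 1/7 gives -(32/665)*sqrt(1085).
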